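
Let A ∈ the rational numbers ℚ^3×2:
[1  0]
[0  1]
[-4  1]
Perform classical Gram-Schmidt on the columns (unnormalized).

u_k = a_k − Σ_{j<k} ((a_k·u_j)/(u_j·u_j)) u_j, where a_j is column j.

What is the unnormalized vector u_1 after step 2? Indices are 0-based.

Step 1: u_0 = a_0 = (1, 0, -4).
Step 2: u_1 = a_1 − (-4/17)·u_0 = (4/17, 1, 1/17).

u_1 = (4/17, 1, 1/17)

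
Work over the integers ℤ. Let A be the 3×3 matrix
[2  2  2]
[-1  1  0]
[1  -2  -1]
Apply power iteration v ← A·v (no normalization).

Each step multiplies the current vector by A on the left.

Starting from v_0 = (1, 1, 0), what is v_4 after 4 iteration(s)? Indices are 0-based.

v_4 = (26, -24, 25)

v_0 = (1, 1, 0).
v_1 = A·v_0 = (4, 0, -1).
v_2 = A·v_1 = (6, -4, 5).
v_3 = A·v_2 = (14, -10, 9).
v_4 = A·v_3 = (26, -24, 25).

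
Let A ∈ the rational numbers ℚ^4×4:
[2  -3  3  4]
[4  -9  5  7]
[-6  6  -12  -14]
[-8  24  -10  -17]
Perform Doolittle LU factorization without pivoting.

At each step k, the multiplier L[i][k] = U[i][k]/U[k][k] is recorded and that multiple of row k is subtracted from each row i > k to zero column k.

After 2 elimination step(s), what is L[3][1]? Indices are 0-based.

L[3][1] = -4

[col 0] pivot 2
  R1 -= 2*R0 → (0, -3, -1, -1)  (L[1][0] := 2)
  R2 -= -3*R0 → (0, -3, -3, -2)  (L[2][0] := -3)
  R3 -= -4*R0 → (0, 12, 2, -1)  (L[3][0] := -4)
[col 1] pivot -3
  R2 -= 1*R1 → (0, 0, -2, -1)  (L[2][1] := 1)
  R3 -= -4*R1 → (0, 0, -2, -5)  (L[3][1] := -4)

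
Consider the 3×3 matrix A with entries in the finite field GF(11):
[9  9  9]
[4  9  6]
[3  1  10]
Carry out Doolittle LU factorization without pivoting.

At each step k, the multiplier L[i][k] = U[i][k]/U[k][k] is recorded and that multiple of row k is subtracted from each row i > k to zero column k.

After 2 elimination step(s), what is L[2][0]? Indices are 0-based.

[col 0] pivot 9
  R1 -= 9*R0 → (0, 5, 2)  (L[1][0] := 9)
  R2 -= 4*R0 → (0, 9, 7)  (L[2][0] := 4)
[col 1] pivot 5
  R2 -= 4*R1 → (0, 0, 10)  (L[2][1] := 4)

L[2][0] = 4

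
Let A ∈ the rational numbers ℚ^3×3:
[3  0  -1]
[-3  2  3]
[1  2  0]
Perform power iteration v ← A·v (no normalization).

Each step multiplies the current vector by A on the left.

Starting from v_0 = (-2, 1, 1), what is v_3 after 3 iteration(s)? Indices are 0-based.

v_0 = (-2, 1, 1).
v_1 = A·v_0 = (-7, 11, 0).
v_2 = A·v_1 = (-21, 43, 15).
v_3 = A·v_2 = (-78, 194, 65).

v_3 = (-78, 194, 65)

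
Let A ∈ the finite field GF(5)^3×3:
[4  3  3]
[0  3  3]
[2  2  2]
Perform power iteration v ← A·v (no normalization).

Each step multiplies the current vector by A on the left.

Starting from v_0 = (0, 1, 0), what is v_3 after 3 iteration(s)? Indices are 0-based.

v_3 = (1, 3, 1)

v_0 = (0, 1, 0).
v_1 = A·v_0 = (3, 3, 2).
v_2 = A·v_1 = (2, 0, 1).
v_3 = A·v_2 = (1, 3, 1).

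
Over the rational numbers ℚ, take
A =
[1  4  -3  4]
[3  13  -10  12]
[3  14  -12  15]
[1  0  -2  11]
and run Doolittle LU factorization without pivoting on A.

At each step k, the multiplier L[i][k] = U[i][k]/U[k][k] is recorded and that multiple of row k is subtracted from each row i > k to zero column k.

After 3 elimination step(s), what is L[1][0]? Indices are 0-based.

L[1][0] = 3

k=0: U[0][0]=1
  eliminate (1,0): mult=3, new row 1: (0, 1, -1, 0); set L[1][0]=3
  eliminate (2,0): mult=3, new row 2: (0, 2, -3, 3); set L[2][0]=3
  eliminate (3,0): mult=1, new row 3: (0, -4, 1, 7); set L[3][0]=1
k=1: U[1][1]=1
  eliminate (2,1): mult=2, new row 2: (0, 0, -1, 3); set L[2][1]=2
  eliminate (3,1): mult=-4, new row 3: (0, 0, -3, 7); set L[3][1]=-4
k=2: U[2][2]=-1
  eliminate (3,2): mult=3, new row 3: (0, 0, 0, -2); set L[3][2]=3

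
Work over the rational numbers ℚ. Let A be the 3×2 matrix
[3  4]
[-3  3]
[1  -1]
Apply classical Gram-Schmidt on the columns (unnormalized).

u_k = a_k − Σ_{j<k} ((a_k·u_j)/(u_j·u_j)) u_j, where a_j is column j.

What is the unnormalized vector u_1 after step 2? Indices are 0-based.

Step 1: u_0 = a_0 = (3, -3, 1).
Step 2: u_1 = a_1 − (2/19)·u_0 = (70/19, 63/19, -21/19).

u_1 = (70/19, 63/19, -21/19)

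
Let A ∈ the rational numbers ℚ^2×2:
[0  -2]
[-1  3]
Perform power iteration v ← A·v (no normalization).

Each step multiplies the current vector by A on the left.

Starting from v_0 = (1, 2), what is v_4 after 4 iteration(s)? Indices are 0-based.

v_0 = (1, 2).
v_1 = A·v_0 = (-4, 5).
v_2 = A·v_1 = (-10, 19).
v_3 = A·v_2 = (-38, 67).
v_4 = A·v_3 = (-134, 239).

v_4 = (-134, 239)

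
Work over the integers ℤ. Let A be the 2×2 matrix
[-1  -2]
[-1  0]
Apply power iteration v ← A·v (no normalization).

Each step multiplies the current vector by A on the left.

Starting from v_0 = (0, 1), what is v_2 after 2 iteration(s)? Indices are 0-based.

v_2 = (2, 2)

v_0 = (0, 1).
v_1 = A·v_0 = (-2, 0).
v_2 = A·v_1 = (2, 2).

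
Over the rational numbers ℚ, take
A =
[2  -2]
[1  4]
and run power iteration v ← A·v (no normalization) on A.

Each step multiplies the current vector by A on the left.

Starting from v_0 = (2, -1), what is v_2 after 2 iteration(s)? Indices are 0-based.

v_0 = (2, -1).
v_1 = A·v_0 = (6, -2).
v_2 = A·v_1 = (16, -2).

v_2 = (16, -2)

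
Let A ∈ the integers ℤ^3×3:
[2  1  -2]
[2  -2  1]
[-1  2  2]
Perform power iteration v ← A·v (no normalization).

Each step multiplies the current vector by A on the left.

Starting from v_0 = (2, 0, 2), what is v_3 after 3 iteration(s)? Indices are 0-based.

v_3 = (-38, 40, 10)

v_0 = (2, 0, 2).
v_1 = A·v_0 = (0, 6, 2).
v_2 = A·v_1 = (2, -10, 16).
v_3 = A·v_2 = (-38, 40, 10).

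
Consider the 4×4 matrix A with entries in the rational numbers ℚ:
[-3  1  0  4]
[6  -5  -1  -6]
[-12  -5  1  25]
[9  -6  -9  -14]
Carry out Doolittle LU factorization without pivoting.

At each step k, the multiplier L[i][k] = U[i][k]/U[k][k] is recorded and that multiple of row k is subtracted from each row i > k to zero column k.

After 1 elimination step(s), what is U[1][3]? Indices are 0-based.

Step 1: pivot at (0,0) is -3.
  row1 ← row1 − (-2)·row0  ⇒  L[1][0]=-2, U row1=(0, -3, -1, 2)
  row2 ← row2 − (4)·row0  ⇒  L[2][0]=4, U row2=(0, -9, 1, 9)
  row3 ← row3 − (-3)·row0  ⇒  L[3][0]=-3, U row3=(0, -3, -9, -2)

U[1][3] = 2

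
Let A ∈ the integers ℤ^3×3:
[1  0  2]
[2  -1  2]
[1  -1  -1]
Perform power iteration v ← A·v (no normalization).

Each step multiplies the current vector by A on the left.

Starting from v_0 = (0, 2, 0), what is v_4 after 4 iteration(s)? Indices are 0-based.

v_4 = (-8, -6, 8)

v_0 = (0, 2, 0).
v_1 = A·v_0 = (0, -2, -2).
v_2 = A·v_1 = (-4, -2, 4).
v_3 = A·v_2 = (4, 2, -6).
v_4 = A·v_3 = (-8, -6, 8).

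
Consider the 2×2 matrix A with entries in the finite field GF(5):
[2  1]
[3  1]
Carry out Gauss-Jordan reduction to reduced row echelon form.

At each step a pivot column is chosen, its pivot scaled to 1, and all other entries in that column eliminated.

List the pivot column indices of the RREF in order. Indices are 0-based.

step 1: normalize row 0 (÷2) = (1, 3)
  row 1: subtract 3×row0 = (0, 2)
step 2: normalize row 1 (÷2) = (0, 1)
  row 0: subtract 3×row1 = (1, 0)

pivot columns: 0, 1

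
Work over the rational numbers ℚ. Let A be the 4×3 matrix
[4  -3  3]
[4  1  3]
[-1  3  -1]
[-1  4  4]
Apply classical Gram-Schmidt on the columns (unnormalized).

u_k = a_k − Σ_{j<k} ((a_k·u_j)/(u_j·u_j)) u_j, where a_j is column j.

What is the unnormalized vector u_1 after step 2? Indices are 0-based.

u_1 = (-21/17, 47/17, 87/34, 121/34)

Step 1: u_0 = a_0 = (4, 4, -1, -1).
Step 2: u_1 = a_1 − (-15/34)·u_0 = (-21/17, 47/17, 87/34, 121/34).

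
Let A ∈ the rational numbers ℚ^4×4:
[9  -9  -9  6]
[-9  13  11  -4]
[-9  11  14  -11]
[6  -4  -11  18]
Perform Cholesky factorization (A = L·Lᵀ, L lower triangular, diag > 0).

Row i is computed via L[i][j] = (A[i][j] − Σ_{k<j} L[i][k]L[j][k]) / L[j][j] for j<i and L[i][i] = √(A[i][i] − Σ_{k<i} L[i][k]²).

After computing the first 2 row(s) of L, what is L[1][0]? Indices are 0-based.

Step 1: L[0][0] = √(9) = 3.
  L[1][0] = (-9) / L[0][0] = -3.
Step 2: L[1][1] = √(4) = 2.

L[1][0] = -3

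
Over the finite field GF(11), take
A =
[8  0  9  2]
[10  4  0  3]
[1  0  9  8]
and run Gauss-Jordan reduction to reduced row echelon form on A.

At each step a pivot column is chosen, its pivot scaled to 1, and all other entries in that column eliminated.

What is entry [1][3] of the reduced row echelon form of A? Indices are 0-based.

step 1: normalize row 0 (÷8) = (1, 0, 8, 3)
  row 1: subtract 10×row0 = (0, 4, 8, 6)
  row 2: subtract 1×row0 = (0, 0, 1, 5)
step 2: normalize row 1 (÷4) = (0, 1, 2, 7)
step 3: normalize row 2 (÷1) = (0, 0, 1, 5)
  row 0: subtract 8×row2 = (1, 0, 0, 7)
  row 1: subtract 2×row2 = (0, 1, 0, 8)

M[1][3] = 8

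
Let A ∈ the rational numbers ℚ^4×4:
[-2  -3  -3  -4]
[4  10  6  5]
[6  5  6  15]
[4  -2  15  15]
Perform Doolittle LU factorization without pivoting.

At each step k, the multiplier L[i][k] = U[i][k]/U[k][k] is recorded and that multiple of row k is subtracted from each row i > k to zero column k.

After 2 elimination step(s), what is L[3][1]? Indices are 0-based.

Step 1: pivot at (0,0) is -2.
  row1 ← row1 − (-2)·row0  ⇒  L[1][0]=-2, U row1=(0, 4, 0, -3)
  row2 ← row2 − (-3)·row0  ⇒  L[2][0]=-3, U row2=(0, -4, -3, 3)
  row3 ← row3 − (-2)·row0  ⇒  L[3][0]=-2, U row3=(0, -8, 9, 7)
Step 2: pivot at (1,1) is 4.
  row2 ← row2 − (-1)·row1  ⇒  L[2][1]=-1, U row2=(0, 0, -3, 0)
  row3 ← row3 − (-2)·row1  ⇒  L[3][1]=-2, U row3=(0, 0, 9, 1)

L[3][1] = -2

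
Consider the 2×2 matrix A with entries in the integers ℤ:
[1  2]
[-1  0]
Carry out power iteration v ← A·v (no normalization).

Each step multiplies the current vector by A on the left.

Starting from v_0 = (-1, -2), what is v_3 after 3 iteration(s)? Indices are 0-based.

v_3 = (7, 3)

v_0 = (-1, -2).
v_1 = A·v_0 = (-5, 1).
v_2 = A·v_1 = (-3, 5).
v_3 = A·v_2 = (7, 3).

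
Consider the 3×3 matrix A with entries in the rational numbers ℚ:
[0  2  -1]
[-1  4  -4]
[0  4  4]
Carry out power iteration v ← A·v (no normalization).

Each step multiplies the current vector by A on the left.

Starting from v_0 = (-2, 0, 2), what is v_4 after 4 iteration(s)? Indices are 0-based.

v_0 = (-2, 0, 2).
v_1 = A·v_0 = (-2, -6, 8).
v_2 = A·v_1 = (-20, -54, 8).
v_3 = A·v_2 = (-116, -228, -184).
v_4 = A·v_3 = (-272, -60, -1648).

v_4 = (-272, -60, -1648)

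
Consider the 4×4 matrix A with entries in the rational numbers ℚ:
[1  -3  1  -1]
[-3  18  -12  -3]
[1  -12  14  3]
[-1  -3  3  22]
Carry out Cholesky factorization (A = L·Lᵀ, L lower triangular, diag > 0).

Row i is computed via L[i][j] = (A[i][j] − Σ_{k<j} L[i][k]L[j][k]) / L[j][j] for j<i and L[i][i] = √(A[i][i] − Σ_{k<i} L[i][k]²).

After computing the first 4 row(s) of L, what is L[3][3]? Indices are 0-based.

L[3][3] = 4

Step 1: L[0][0] = √(1) = 1.
  L[1][0] = (-3) / L[0][0] = -3.
Step 2: L[1][1] = √(9) = 3.
  L[2][0] = (1) / L[0][0] = 1.
  L[2][1] = (-9) / L[1][1] = -3.
Step 3: L[2][2] = √(4) = 2.
  L[3][0] = (-1) / L[0][0] = -1.
  L[3][1] = (-6) / L[1][1] = -2.
  L[3][2] = (-2) / L[2][2] = -1.
Step 4: L[3][3] = √(16) = 4.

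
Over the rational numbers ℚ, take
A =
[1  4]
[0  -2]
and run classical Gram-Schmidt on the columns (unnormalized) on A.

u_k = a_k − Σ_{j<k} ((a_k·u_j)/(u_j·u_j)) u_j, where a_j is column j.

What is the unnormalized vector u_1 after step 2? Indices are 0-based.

u_1 = (0, -2)

Step 1: u_0 = a_0 = (1, 0).
Step 2: u_1 = a_1 − (4)·u_0 = (0, -2).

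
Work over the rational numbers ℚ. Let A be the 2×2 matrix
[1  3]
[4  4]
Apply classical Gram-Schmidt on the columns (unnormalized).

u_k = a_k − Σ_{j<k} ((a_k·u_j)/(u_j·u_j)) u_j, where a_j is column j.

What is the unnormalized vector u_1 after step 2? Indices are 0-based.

u_1 = (32/17, -8/17)

Step 1: u_0 = a_0 = (1, 4).
Step 2: u_1 = a_1 − (19/17)·u_0 = (32/17, -8/17).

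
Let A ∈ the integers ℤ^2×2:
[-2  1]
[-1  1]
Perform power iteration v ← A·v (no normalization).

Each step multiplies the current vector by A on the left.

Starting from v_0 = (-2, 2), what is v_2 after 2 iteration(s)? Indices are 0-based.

v_0 = (-2, 2).
v_1 = A·v_0 = (6, 4).
v_2 = A·v_1 = (-8, -2).

v_2 = (-8, -2)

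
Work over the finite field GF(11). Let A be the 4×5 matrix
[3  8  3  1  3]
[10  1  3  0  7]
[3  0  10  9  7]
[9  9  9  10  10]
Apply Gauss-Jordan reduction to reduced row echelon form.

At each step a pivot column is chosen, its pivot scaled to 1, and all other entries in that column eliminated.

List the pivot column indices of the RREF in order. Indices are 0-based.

[1] R0 /= 3  ⇒  (1, 10, 1, 4, 1)
     R1 -= 10·R0  ⇒  (0, 0, 4, 4, 8)
     R2 -= 3·R0  ⇒  (0, 3, 7, 8, 4)
     R3 -= 9·R0  ⇒  (0, 7, 0, 7, 1)
[2] R1 <-> R2
[2] R1 /= 3  ⇒  (0, 1, 6, 10, 5)
     R0 -= 10·R1  ⇒  (1, 0, 7, 3, 6)
     R3 -= 7·R1  ⇒  (0, 0, 2, 3, 10)
[3] R2 /= 4  ⇒  (0, 0, 1, 1, 2)
     R0 -= 7·R2  ⇒  (1, 0, 0, 7, 3)
     R1 -= 6·R2  ⇒  (0, 1, 0, 4, 4)
     R3 -= 2·R2  ⇒  (0, 0, 0, 1, 6)
[4] R3 /= 1  ⇒  (0, 0, 0, 1, 6)
     R0 -= 7·R3  ⇒  (1, 0, 0, 0, 5)
     R1 -= 4·R3  ⇒  (0, 1, 0, 0, 2)
     R2 -= 1·R3  ⇒  (0, 0, 1, 0, 7)

pivot columns: 0, 1, 2, 3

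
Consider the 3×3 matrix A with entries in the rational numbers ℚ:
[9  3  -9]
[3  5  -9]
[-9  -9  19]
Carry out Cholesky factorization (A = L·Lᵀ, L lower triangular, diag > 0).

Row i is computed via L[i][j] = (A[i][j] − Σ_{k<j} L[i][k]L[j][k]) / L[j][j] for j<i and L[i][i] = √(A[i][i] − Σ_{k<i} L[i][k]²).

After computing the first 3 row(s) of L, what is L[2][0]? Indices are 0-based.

Step 1: L[0][0] = √(9) = 3.
  L[1][0] = (3) / L[0][0] = 1.
Step 2: L[1][1] = √(4) = 2.
  L[2][0] = (-9) / L[0][0] = -3.
  L[2][1] = (-6) / L[1][1] = -3.
Step 3: L[2][2] = √(1) = 1.

L[2][0] = -3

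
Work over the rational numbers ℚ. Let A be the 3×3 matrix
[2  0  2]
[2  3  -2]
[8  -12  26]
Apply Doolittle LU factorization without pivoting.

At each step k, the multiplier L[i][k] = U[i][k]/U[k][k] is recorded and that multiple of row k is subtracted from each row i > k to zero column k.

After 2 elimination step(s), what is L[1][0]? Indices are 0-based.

[col 0] pivot 2
  R1 -= 1*R0 → (0, 3, -4)  (L[1][0] := 1)
  R2 -= 4*R0 → (0, -12, 18)  (L[2][0] := 4)
[col 1] pivot 3
  R2 -= -4*R1 → (0, 0, 2)  (L[2][1] := -4)

L[1][0] = 1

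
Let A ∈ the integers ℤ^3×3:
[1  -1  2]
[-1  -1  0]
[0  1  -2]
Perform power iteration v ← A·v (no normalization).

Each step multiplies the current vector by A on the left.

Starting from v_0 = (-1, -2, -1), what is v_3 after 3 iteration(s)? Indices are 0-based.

v_3 = (4, 6, -8)

v_0 = (-1, -2, -1).
v_1 = A·v_0 = (-1, 3, 0).
v_2 = A·v_1 = (-4, -2, 3).
v_3 = A·v_2 = (4, 6, -8).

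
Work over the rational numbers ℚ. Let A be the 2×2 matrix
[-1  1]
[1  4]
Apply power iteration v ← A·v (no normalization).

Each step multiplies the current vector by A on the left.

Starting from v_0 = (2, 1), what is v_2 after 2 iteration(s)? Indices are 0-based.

v_2 = (7, 23)

v_0 = (2, 1).
v_1 = A·v_0 = (-1, 6).
v_2 = A·v_1 = (7, 23).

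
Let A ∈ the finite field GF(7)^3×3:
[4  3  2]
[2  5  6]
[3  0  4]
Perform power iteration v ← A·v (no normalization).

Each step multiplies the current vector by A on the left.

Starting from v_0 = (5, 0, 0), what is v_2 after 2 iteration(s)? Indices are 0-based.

v_2 = (0, 5, 1)

v_0 = (5, 0, 0).
v_1 = A·v_0 = (6, 3, 1).
v_2 = A·v_1 = (0, 5, 1).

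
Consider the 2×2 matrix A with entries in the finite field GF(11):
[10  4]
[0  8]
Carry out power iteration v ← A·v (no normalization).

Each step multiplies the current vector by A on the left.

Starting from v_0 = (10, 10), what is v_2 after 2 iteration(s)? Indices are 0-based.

v_2 = (4, 2)

v_0 = (10, 10).
v_1 = A·v_0 = (8, 3).
v_2 = A·v_1 = (4, 2).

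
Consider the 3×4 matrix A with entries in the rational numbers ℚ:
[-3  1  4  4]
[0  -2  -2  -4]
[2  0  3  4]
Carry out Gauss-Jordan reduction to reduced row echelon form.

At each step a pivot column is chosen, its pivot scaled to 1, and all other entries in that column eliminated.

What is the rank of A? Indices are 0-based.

[1] R0 /= -3  ⇒  (1, -1/3, -4/3, -4/3)
     R2 -= 2·R0  ⇒  (0, 2/3, 17/3, 20/3)
[2] R1 /= -2  ⇒  (0, 1, 1, 2)
     R0 -= -1/3·R1  ⇒  (1, 0, -1, -2/3)
     R2 -= 2/3·R1  ⇒  (0, 0, 5, 16/3)
[3] R2 /= 5  ⇒  (0, 0, 1, 16/15)
     R0 -= -1·R2  ⇒  (1, 0, 0, 2/5)
     R1 -= 1·R2  ⇒  (0, 1, 0, 14/15)

rank = 3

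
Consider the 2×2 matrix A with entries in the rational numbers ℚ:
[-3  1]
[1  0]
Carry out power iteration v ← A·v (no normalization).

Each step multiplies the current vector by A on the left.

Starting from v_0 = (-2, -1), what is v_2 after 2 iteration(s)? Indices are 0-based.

v_0 = (-2, -1).
v_1 = A·v_0 = (5, -2).
v_2 = A·v_1 = (-17, 5).

v_2 = (-17, 5)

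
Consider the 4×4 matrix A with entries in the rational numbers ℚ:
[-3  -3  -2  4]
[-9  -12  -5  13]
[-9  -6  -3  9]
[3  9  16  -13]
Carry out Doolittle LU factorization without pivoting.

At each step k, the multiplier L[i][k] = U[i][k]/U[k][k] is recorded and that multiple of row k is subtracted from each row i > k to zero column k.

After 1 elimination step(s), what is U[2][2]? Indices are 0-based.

[col 0] pivot -3
  R1 -= 3*R0 → (0, -3, 1, 1)  (L[1][0] := 3)
  R2 -= 3*R0 → (0, 3, 3, -3)  (L[2][0] := 3)
  R3 -= -1*R0 → (0, 6, 14, -9)  (L[3][0] := -1)

U[2][2] = 3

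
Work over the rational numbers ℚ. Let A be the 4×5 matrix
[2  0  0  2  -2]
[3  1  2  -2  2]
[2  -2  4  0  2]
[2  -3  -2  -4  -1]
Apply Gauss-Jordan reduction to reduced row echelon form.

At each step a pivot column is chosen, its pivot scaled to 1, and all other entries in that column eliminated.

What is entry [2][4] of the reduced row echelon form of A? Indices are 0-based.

step 1: normalize row 0 (÷2) = (1, 0, 0, 1, -1)
  row 1: subtract 3×row0 = (0, 1, 2, -5, 5)
  row 2: subtract 2×row0 = (0, -2, 4, -2, 4)
  row 3: subtract 2×row0 = (0, -3, -2, -6, 1)
step 2: normalize row 1 (÷1) = (0, 1, 2, -5, 5)
  row 2: subtract -2×row1 = (0, 0, 8, -12, 14)
  row 3: subtract -3×row1 = (0, 0, 4, -21, 16)
step 3: normalize row 2 (÷8) = (0, 0, 1, -3/2, 7/4)
  row 1: subtract 2×row2 = (0, 1, 0, -2, 3/2)
  row 3: subtract 4×row2 = (0, 0, 0, -15, 9)
step 4: normalize row 3 (÷-15) = (0, 0, 0, 1, -3/5)
  row 0: subtract 1×row3 = (1, 0, 0, 0, -2/5)
  row 1: subtract -2×row3 = (0, 1, 0, 0, 3/10)
  row 2: subtract -3/2×row3 = (0, 0, 1, 0, 17/20)

M[2][4] = 17/20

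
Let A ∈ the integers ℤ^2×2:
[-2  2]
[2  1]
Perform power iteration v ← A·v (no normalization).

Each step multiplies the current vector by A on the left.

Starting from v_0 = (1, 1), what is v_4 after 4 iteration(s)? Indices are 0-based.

v_4 = (42, 3)

v_0 = (1, 1).
v_1 = A·v_0 = (0, 3).
v_2 = A·v_1 = (6, 3).
v_3 = A·v_2 = (-6, 15).
v_4 = A·v_3 = (42, 3).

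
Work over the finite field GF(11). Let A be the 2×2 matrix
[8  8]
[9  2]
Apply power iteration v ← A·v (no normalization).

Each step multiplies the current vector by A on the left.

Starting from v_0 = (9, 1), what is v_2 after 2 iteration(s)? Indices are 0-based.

v_0 = (9, 1).
v_1 = A·v_0 = (3, 6).
v_2 = A·v_1 = (6, 6).

v_2 = (6, 6)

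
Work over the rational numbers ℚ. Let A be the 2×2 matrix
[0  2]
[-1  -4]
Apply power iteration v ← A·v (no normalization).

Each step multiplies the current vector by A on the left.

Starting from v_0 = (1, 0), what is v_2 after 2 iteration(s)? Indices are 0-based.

v_0 = (1, 0).
v_1 = A·v_0 = (0, -1).
v_2 = A·v_1 = (-2, 4).

v_2 = (-2, 4)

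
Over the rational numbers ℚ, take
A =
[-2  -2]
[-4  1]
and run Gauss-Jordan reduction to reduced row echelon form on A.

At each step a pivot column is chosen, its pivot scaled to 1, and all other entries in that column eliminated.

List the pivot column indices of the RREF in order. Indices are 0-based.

pivot columns: 0, 1

step 1: normalize row 0 (÷-2) = (1, 1)
  row 1: subtract -4×row0 = (0, 5)
step 2: normalize row 1 (÷5) = (0, 1)
  row 0: subtract 1×row1 = (1, 0)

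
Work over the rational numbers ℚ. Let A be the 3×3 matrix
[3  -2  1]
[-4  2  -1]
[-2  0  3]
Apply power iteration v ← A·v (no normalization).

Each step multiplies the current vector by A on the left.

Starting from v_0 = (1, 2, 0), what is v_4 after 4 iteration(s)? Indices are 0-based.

v_4 = (-167, 198, 56)

v_0 = (1, 2, 0).
v_1 = A·v_0 = (-1, 0, -2).
v_2 = A·v_1 = (-5, 6, -4).
v_3 = A·v_2 = (-31, 36, -2).
v_4 = A·v_3 = (-167, 198, 56).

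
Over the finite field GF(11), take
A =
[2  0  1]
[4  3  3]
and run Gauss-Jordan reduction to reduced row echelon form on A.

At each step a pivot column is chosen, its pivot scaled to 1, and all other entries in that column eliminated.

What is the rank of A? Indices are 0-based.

rank = 2

pivot(0,0)=2: scale R0 → (1, 0, 6)
  clear (1,0): R1 −= (4)R0 → (0, 3, 1)
pivot(1,1)=3: scale R1 → (0, 1, 4)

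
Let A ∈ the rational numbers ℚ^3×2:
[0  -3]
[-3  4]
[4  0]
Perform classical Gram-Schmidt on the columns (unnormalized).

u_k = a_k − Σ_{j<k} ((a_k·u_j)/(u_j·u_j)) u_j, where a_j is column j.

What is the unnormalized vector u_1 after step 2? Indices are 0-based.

Step 1: u_0 = a_0 = (0, -3, 4).
Step 2: u_1 = a_1 − (-12/25)·u_0 = (-3, 64/25, 48/25).

u_1 = (-3, 64/25, 48/25)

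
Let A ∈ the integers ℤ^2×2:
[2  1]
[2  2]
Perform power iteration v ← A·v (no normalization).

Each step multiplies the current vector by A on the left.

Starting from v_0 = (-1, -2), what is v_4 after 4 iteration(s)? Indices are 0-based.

v_0 = (-1, -2).
v_1 = A·v_0 = (-4, -6).
v_2 = A·v_1 = (-14, -20).
v_3 = A·v_2 = (-48, -68).
v_4 = A·v_3 = (-164, -232).

v_4 = (-164, -232)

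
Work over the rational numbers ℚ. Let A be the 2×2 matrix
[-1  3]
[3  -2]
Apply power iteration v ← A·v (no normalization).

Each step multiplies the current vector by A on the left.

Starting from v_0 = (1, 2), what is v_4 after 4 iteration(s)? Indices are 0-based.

v_0 = (1, 2).
v_1 = A·v_0 = (5, -1).
v_2 = A·v_1 = (-8, 17).
v_3 = A·v_2 = (59, -58).
v_4 = A·v_3 = (-233, 293).

v_4 = (-233, 293)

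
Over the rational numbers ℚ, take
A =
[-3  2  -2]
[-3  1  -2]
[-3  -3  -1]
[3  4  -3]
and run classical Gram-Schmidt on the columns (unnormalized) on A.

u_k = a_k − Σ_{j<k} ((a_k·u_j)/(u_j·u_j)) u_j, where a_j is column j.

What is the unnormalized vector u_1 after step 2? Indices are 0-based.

u_1 = (3, 2, -2, 3)

Step 1: u_0 = a_0 = (-3, -3, -3, 3).
Step 2: u_1 = a_1 − (1/3)·u_0 = (3, 2, -2, 3).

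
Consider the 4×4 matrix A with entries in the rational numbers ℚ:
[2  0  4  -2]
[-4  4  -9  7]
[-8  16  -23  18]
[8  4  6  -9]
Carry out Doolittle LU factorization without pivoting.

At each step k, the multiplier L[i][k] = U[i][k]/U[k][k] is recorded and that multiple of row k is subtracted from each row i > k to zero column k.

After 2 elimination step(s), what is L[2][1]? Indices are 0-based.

[col 0] pivot 2
  R1 -= -2*R0 → (0, 4, -1, 3)  (L[1][0] := -2)
  R2 -= -4*R0 → (0, 16, -7, 10)  (L[2][0] := -4)
  R3 -= 4*R0 → (0, 4, -10, -1)  (L[3][0] := 4)
[col 1] pivot 4
  R2 -= 4*R1 → (0, 0, -3, -2)  (L[2][1] := 4)
  R3 -= 1*R1 → (0, 0, -9, -4)  (L[3][1] := 1)

L[2][1] = 4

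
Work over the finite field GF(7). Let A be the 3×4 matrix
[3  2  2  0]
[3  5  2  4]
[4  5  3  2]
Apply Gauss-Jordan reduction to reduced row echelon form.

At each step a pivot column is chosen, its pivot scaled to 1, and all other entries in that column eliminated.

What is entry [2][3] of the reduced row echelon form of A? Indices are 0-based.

[1] R0 /= 3  ⇒  (1, 3, 3, 0)
     R1 -= 3·R0  ⇒  (0, 3, 0, 4)
     R2 -= 4·R0  ⇒  (0, 0, 5, 2)
[2] R1 /= 3  ⇒  (0, 1, 0, 6)
     R0 -= 3·R1  ⇒  (1, 0, 3, 3)
[3] R2 /= 5  ⇒  (0, 0, 1, 6)
     R0 -= 3·R2  ⇒  (1, 0, 0, 6)

M[2][3] = 6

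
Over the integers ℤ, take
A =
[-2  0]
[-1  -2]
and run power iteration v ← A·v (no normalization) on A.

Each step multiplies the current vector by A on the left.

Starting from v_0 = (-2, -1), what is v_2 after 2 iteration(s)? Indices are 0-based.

v_2 = (-8, -12)

v_0 = (-2, -1).
v_1 = A·v_0 = (4, 4).
v_2 = A·v_1 = (-8, -12).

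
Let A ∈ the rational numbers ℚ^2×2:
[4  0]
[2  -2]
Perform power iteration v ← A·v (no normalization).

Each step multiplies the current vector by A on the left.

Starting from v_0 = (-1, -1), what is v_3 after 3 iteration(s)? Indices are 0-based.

v_0 = (-1, -1).
v_1 = A·v_0 = (-4, 0).
v_2 = A·v_1 = (-16, -8).
v_3 = A·v_2 = (-64, -16).

v_3 = (-64, -16)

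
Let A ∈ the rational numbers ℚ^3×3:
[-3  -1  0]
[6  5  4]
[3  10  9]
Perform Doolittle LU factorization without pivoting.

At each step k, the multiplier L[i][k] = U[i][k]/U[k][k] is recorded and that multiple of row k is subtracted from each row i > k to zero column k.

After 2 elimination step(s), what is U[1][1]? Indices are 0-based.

U[1][1] = 3

Step 1: pivot at (0,0) is -3.
  row1 ← row1 − (-2)·row0  ⇒  L[1][0]=-2, U row1=(0, 3, 4)
  row2 ← row2 − (-1)·row0  ⇒  L[2][0]=-1, U row2=(0, 9, 9)
Step 2: pivot at (1,1) is 3.
  row2 ← row2 − (3)·row1  ⇒  L[2][1]=3, U row2=(0, 0, -3)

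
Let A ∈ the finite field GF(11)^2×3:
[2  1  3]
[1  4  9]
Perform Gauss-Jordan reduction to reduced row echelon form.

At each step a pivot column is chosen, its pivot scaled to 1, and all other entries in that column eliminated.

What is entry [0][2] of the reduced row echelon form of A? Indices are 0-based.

M[0][2] = 2

[1] R0 /= 2  ⇒  (1, 6, 7)
     R1 -= 1·R0  ⇒  (0, 9, 2)
[2] R1 /= 9  ⇒  (0, 1, 10)
     R0 -= 6·R1  ⇒  (1, 0, 2)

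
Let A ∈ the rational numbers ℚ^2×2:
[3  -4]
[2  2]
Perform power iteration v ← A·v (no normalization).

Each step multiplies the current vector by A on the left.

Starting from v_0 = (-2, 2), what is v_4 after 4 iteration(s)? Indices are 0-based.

v_0 = (-2, 2).
v_1 = A·v_0 = (-14, 0).
v_2 = A·v_1 = (-42, -28).
v_3 = A·v_2 = (-14, -140).
v_4 = A·v_3 = (518, -308).

v_4 = (518, -308)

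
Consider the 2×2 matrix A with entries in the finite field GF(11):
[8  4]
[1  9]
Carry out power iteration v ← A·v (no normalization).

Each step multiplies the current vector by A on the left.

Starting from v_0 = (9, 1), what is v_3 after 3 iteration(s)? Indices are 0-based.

v_3 = (1, 6)

v_0 = (9, 1).
v_1 = A·v_0 = (10, 7).
v_2 = A·v_1 = (9, 7).
v_3 = A·v_2 = (1, 6).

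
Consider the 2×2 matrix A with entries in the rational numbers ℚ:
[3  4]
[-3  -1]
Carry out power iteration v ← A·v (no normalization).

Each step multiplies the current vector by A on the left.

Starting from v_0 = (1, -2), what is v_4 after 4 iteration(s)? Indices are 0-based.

v_0 = (1, -2).
v_1 = A·v_0 = (-5, -1).
v_2 = A·v_1 = (-19, 16).
v_3 = A·v_2 = (7, 41).
v_4 = A·v_3 = (185, -62).

v_4 = (185, -62)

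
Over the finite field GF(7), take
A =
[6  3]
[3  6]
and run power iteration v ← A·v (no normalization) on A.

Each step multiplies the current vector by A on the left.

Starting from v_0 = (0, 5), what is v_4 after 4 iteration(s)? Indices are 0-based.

v_4 = (2, 1)

v_0 = (0, 5).
v_1 = A·v_0 = (1, 2).
v_2 = A·v_1 = (5, 1).
v_3 = A·v_2 = (5, 0).
v_4 = A·v_3 = (2, 1).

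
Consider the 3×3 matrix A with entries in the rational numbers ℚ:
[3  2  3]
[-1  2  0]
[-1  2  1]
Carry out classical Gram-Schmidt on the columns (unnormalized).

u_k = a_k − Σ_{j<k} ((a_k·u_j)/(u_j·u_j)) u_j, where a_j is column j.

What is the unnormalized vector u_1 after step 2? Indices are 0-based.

Step 1: u_0 = a_0 = (3, -1, -1).
Step 2: u_1 = a_1 − (2/11)·u_0 = (16/11, 24/11, 24/11).

u_1 = (16/11, 24/11, 24/11)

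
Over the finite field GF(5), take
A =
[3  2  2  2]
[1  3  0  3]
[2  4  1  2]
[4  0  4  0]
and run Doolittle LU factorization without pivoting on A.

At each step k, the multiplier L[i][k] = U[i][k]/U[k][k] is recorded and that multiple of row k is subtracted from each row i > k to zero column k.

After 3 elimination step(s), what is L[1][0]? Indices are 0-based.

Step 1: pivot at (0,0) is 3.
  row1 ← row1 − (2)·row0  ⇒  L[1][0]=2, U row1=(0, 4, 1, 4)
  row2 ← row2 − (4)·row0  ⇒  L[2][0]=4, U row2=(0, 1, 3, 4)
  row3 ← row3 − (3)·row0  ⇒  L[3][0]=3, U row3=(0, 4, 3, 4)
Step 2: pivot at (1,1) is 4.
  row2 ← row2 − (4)·row1  ⇒  L[2][1]=4, U row2=(0, 0, 4, 3)
  row3 ← row3 − (1)·row1  ⇒  L[3][1]=1, U row3=(0, 0, 2, 0)
Step 3: pivot at (2,2) is 4.
  row3 ← row3 − (3)·row2  ⇒  L[3][2]=3, U row3=(0, 0, 0, 1)

L[1][0] = 2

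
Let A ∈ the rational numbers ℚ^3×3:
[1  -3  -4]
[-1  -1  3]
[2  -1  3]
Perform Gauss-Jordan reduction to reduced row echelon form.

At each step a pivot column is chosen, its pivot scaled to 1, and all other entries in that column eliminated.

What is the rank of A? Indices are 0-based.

[1] R0 /= 1  ⇒  (1, -3, -4)
     R1 -= -1·R0  ⇒  (0, -4, -1)
     R2 -= 2·R0  ⇒  (0, 5, 11)
[2] R1 /= -4  ⇒  (0, 1, 1/4)
     R0 -= -3·R1  ⇒  (1, 0, -13/4)
     R2 -= 5·R1  ⇒  (0, 0, 39/4)
[3] R2 /= 39/4  ⇒  (0, 0, 1)
     R0 -= -13/4·R2  ⇒  (1, 0, 0)
     R1 -= 1/4·R2  ⇒  (0, 1, 0)

rank = 3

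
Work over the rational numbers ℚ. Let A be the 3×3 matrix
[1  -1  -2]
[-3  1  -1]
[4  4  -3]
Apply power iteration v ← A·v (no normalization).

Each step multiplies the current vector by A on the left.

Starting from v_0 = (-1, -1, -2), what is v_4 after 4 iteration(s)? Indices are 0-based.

v_0 = (-1, -1, -2).
v_1 = A·v_0 = (4, 4, -2).
v_2 = A·v_1 = (4, -6, 38).
v_3 = A·v_2 = (-66, -56, -122).
v_4 = A·v_3 = (234, 264, -122).

v_4 = (234, 264, -122)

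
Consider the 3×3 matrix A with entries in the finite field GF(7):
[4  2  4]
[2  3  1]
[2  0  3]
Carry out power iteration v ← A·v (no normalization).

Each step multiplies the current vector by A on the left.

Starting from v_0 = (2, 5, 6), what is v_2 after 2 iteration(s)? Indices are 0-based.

v_0 = (2, 5, 6).
v_1 = A·v_0 = (0, 4, 1).
v_2 = A·v_1 = (5, 6, 3).

v_2 = (5, 6, 3)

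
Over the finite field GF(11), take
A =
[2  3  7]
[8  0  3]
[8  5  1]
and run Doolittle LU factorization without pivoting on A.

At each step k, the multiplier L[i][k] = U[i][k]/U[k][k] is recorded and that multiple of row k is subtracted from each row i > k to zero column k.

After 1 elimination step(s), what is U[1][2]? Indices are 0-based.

U[1][2] = 8

Step 1: pivot at (0,0) is 2.
  row1 ← row1 − (4)·row0  ⇒  L[1][0]=4, U row1=(0, 10, 8)
  row2 ← row2 − (4)·row0  ⇒  L[2][0]=4, U row2=(0, 4, 6)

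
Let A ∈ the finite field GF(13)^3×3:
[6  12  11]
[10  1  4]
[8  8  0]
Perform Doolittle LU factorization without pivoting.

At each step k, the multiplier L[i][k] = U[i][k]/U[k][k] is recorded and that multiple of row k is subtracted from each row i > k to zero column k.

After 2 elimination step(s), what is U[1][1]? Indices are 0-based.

U[1][1] = 7

k=0: U[0][0]=6
  eliminate (1,0): mult=6, new row 1: (0, 7, 3); set L[1][0]=6
  eliminate (2,0): mult=10, new row 2: (0, 5, 7); set L[2][0]=10
k=1: U[1][1]=7
  eliminate (2,1): mult=10, new row 2: (0, 0, 3); set L[2][1]=10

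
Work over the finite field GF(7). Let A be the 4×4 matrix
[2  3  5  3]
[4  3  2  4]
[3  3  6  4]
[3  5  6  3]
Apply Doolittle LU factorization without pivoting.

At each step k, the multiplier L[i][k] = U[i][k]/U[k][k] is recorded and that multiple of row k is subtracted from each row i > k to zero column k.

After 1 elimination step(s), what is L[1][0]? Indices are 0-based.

L[1][0] = 2

Step 1: pivot at (0,0) is 2.
  row1 ← row1 − (2)·row0  ⇒  L[1][0]=2, U row1=(0, 4, 6, 5)
  row2 ← row2 − (5)·row0  ⇒  L[2][0]=5, U row2=(0, 2, 2, 3)
  row3 ← row3 − (5)·row0  ⇒  L[3][0]=5, U row3=(0, 4, 2, 2)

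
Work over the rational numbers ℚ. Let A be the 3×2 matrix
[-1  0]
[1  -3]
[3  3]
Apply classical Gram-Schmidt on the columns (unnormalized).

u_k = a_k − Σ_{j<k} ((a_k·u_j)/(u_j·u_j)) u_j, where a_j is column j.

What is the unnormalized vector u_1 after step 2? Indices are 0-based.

u_1 = (6/11, -39/11, 15/11)

Step 1: u_0 = a_0 = (-1, 1, 3).
Step 2: u_1 = a_1 − (6/11)·u_0 = (6/11, -39/11, 15/11).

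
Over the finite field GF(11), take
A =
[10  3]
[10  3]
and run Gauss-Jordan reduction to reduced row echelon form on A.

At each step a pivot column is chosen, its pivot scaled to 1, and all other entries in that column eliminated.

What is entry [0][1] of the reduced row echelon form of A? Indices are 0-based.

step 1: normalize row 0 (÷10) = (1, 8)
  row 1: subtract 10×row0 = (0, 0)
skip col 1 (zero from row 1)

M[0][1] = 8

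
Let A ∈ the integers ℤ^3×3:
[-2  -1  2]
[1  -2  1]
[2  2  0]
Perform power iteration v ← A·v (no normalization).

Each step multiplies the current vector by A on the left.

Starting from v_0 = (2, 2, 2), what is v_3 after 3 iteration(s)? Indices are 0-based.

v_0 = (2, 2, 2).
v_1 = A·v_0 = (-2, 0, 8).
v_2 = A·v_1 = (20, 6, -4).
v_3 = A·v_2 = (-54, 4, 52).

v_3 = (-54, 4, 52)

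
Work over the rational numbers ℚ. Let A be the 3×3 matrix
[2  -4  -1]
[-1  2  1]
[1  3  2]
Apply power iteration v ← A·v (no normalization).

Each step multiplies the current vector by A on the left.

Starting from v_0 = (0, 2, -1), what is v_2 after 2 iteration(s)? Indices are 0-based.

v_2 = (-30, 17, 10)

v_0 = (0, 2, -1).
v_1 = A·v_0 = (-7, 3, 4).
v_2 = A·v_1 = (-30, 17, 10).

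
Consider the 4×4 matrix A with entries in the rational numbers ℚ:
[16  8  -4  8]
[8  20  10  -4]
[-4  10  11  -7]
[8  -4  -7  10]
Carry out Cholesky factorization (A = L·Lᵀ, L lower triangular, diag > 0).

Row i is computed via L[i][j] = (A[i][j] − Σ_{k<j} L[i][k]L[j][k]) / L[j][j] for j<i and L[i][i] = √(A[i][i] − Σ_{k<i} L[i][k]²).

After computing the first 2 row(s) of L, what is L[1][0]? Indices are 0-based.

Step 1: L[0][0] = √(16) = 4.
  L[1][0] = (8) / L[0][0] = 2.
Step 2: L[1][1] = √(16) = 4.

L[1][0] = 2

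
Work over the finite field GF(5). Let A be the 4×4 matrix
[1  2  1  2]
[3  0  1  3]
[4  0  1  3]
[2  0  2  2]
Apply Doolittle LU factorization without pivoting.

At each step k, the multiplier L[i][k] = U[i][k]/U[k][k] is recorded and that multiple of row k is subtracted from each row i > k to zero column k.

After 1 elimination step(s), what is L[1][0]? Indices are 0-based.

Step 1: pivot at (0,0) is 1.
  row1 ← row1 − (3)·row0  ⇒  L[1][0]=3, U row1=(0, 4, 3, 2)
  row2 ← row2 − (4)·row0  ⇒  L[2][0]=4, U row2=(0, 2, 2, 0)
  row3 ← row3 − (2)·row0  ⇒  L[3][0]=2, U row3=(0, 1, 0, 3)

L[1][0] = 3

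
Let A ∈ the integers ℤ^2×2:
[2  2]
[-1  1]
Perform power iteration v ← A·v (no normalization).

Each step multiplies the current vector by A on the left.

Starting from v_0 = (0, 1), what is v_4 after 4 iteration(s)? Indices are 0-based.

v_0 = (0, 1).
v_1 = A·v_0 = (2, 1).
v_2 = A·v_1 = (6, -1).
v_3 = A·v_2 = (10, -7).
v_4 = A·v_3 = (6, -17).

v_4 = (6, -17)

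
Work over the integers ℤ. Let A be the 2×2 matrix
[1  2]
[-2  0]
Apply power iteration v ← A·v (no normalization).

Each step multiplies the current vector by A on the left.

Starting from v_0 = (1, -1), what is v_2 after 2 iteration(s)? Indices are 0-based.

v_0 = (1, -1).
v_1 = A·v_0 = (-1, -2).
v_2 = A·v_1 = (-5, 2).

v_2 = (-5, 2)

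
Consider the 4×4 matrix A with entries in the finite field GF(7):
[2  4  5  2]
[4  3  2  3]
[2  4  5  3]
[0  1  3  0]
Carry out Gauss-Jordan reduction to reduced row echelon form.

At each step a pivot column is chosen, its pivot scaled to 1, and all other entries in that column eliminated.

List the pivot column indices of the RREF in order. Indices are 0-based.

pivot columns: 0, 1, 3

pivot(0,0)=2: scale R0 → (1, 2, 6, 1)
  clear (1,0): R1 −= (4)R0 → (0, 2, 6, 6)
  clear (2,0): R2 −= (2)R0 → (0, 0, 0, 1)
pivot(1,1)=2: scale R1 → (0, 1, 3, 3)
  clear (0,1): R0 −= (2)R1 → (1, 0, 0, 2)
  clear (3,1): R3 −= (1)R1 → (0, 0, 0, 4)
col 2: no nonzero at/below row 2; advance.
pivot(2,3)=1: scale R2 → (0, 0, 0, 1)
  clear (0,3): R0 −= (2)R2 → (1, 0, 0, 0)
  clear (1,3): R1 −= (3)R2 → (0, 1, 3, 0)
  clear (3,3): R3 −= (4)R2 → (0, 0, 0, 0)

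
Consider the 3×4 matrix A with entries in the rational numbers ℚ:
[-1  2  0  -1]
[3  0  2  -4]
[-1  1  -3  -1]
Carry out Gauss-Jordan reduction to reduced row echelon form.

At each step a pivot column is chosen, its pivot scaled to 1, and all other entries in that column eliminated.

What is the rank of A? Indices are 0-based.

[1] R0 /= -1  ⇒  (1, -2, 0, 1)
     R1 -= 3·R0  ⇒  (0, 6, 2, -7)
     R2 -= -1·R0  ⇒  (0, -1, -3, 0)
[2] R1 /= 6  ⇒  (0, 1, 1/3, -7/6)
     R0 -= -2·R1  ⇒  (1, 0, 2/3, -4/3)
     R2 -= -1·R1  ⇒  (0, 0, -8/3, -7/6)
[3] R2 /= -8/3  ⇒  (0, 0, 1, 7/16)
     R0 -= 2/3·R2  ⇒  (1, 0, 0, -13/8)
     R1 -= 1/3·R2  ⇒  (0, 1, 0, -21/16)

rank = 3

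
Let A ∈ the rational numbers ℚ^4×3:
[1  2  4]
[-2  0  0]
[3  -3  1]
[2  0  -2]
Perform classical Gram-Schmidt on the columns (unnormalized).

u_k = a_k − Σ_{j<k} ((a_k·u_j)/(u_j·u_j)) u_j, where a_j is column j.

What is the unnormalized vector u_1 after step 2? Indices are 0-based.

Step 1: u_0 = a_0 = (1, -2, 3, 2).
Step 2: u_1 = a_1 − (-7/18)·u_0 = (43/18, -7/9, -11/6, 7/9).

u_1 = (43/18, -7/9, -11/6, 7/9)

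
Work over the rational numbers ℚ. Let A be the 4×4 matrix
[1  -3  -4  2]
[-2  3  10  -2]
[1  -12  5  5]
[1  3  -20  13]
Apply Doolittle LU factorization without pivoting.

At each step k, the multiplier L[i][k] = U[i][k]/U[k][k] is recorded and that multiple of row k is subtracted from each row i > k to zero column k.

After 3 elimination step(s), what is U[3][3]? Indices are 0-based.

U[3][3] = 3

Step 1: pivot at (0,0) is 1.
  row1 ← row1 − (-2)·row0  ⇒  L[1][0]=-2, U row1=(0, -3, 2, 2)
  row2 ← row2 − (1)·row0  ⇒  L[2][0]=1, U row2=(0, -9, 9, 3)
  row3 ← row3 − (1)·row0  ⇒  L[3][0]=1, U row3=(0, 6, -16, 11)
Step 2: pivot at (1,1) is -3.
  row2 ← row2 − (3)·row1  ⇒  L[2][1]=3, U row2=(0, 0, 3, -3)
  row3 ← row3 − (-2)·row1  ⇒  L[3][1]=-2, U row3=(0, 0, -12, 15)
Step 3: pivot at (2,2) is 3.
  row3 ← row3 − (-4)·row2  ⇒  L[3][2]=-4, U row3=(0, 0, 0, 3)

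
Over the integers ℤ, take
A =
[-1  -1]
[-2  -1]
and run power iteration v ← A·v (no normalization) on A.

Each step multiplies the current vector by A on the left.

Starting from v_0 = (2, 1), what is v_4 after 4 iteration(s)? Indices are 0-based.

v_4 = (46, 65)

v_0 = (2, 1).
v_1 = A·v_0 = (-3, -5).
v_2 = A·v_1 = (8, 11).
v_3 = A·v_2 = (-19, -27).
v_4 = A·v_3 = (46, 65).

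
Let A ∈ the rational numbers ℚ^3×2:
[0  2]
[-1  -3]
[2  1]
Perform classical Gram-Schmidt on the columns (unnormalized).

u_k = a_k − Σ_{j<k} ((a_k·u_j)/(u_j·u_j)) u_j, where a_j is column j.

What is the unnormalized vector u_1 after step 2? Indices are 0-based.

Step 1: u_0 = a_0 = (0, -1, 2).
Step 2: u_1 = a_1 − (1)·u_0 = (2, -2, -1).

u_1 = (2, -2, -1)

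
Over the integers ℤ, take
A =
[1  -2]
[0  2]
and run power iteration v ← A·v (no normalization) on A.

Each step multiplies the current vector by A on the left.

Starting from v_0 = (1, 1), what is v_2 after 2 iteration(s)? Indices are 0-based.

v_2 = (-5, 4)

v_0 = (1, 1).
v_1 = A·v_0 = (-1, 2).
v_2 = A·v_1 = (-5, 4).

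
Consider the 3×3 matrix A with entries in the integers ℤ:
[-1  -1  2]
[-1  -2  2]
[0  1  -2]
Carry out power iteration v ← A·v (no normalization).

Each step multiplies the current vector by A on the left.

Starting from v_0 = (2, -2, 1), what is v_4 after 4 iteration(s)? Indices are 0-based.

v_0 = (2, -2, 1).
v_1 = A·v_0 = (2, 4, -4).
v_2 = A·v_1 = (-14, -18, 12).
v_3 = A·v_2 = (56, 74, -42).
v_4 = A·v_3 = (-214, -288, 158).

v_4 = (-214, -288, 158)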